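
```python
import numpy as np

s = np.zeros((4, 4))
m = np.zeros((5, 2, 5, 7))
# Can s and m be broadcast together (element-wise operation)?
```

No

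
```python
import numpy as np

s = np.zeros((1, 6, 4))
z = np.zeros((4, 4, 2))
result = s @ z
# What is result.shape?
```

(4, 6, 2)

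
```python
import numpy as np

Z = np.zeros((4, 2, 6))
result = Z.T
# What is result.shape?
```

(6, 2, 4)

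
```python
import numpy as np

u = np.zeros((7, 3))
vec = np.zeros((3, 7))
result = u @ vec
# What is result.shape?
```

(7, 7)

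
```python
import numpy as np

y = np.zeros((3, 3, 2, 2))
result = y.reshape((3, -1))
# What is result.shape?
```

(3, 12)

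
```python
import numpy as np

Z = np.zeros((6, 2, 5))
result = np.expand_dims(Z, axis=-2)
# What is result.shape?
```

(6, 2, 1, 5)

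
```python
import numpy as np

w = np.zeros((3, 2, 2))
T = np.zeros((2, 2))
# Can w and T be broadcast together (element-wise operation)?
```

Yes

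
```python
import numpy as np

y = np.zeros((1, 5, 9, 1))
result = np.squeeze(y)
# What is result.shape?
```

(5, 9)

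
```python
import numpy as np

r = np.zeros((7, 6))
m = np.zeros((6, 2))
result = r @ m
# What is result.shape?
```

(7, 2)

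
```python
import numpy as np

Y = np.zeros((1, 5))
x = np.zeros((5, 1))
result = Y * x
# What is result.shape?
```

(5, 5)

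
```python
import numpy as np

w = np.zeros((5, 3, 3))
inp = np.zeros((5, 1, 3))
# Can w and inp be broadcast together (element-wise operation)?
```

Yes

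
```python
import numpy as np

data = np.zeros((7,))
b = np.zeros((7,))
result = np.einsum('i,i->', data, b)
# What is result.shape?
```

()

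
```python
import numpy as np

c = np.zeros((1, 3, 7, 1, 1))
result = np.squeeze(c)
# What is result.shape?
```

(3, 7)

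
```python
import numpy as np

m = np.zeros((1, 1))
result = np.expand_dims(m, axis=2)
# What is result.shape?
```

(1, 1, 1)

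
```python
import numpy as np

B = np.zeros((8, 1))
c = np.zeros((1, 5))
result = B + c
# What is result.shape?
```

(8, 5)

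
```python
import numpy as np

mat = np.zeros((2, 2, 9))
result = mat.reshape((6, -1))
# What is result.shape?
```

(6, 6)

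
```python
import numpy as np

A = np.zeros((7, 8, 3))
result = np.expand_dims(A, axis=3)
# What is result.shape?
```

(7, 8, 3, 1)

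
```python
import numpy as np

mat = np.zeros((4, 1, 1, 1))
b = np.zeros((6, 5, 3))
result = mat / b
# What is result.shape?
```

(4, 6, 5, 3)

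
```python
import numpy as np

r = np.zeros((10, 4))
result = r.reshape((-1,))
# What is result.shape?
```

(40,)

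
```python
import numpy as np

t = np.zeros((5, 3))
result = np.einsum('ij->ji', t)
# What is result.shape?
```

(3, 5)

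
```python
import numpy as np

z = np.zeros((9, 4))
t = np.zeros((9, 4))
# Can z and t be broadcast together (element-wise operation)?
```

Yes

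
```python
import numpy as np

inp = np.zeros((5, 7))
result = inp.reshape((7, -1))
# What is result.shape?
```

(7, 5)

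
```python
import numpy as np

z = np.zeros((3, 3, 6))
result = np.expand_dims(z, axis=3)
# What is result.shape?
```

(3, 3, 6, 1)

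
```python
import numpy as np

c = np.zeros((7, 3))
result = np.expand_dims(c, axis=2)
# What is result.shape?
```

(7, 3, 1)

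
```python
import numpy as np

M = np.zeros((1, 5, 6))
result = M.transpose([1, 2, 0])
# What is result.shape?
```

(5, 6, 1)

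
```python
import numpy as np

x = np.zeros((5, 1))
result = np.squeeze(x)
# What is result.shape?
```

(5,)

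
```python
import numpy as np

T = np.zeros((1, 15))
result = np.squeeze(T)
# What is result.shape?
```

(15,)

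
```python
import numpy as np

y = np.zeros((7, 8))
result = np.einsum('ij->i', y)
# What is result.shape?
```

(7,)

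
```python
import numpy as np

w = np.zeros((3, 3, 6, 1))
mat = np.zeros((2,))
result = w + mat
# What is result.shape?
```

(3, 3, 6, 2)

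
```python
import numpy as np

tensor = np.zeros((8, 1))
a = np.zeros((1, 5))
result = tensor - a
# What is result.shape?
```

(8, 5)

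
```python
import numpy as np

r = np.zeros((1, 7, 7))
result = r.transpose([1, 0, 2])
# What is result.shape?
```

(7, 1, 7)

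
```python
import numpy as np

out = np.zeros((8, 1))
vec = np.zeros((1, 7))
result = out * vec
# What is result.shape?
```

(8, 7)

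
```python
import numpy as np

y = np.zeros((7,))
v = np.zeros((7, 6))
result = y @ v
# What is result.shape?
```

(6,)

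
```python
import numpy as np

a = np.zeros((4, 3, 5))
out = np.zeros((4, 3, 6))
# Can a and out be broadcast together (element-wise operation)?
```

No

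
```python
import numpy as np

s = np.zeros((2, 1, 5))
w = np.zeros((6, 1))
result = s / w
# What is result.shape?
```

(2, 6, 5)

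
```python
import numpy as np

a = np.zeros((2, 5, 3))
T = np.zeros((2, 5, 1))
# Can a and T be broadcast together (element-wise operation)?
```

Yes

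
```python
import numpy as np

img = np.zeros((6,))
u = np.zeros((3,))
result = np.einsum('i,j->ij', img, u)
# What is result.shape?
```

(6, 3)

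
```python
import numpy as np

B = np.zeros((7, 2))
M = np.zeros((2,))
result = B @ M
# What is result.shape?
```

(7,)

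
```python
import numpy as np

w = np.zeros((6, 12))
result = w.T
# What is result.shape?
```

(12, 6)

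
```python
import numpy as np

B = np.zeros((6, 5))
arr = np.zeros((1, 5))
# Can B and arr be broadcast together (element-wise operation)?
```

Yes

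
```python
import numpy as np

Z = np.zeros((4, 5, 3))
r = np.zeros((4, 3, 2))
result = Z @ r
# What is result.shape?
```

(4, 5, 2)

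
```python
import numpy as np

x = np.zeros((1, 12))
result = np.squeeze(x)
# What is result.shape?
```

(12,)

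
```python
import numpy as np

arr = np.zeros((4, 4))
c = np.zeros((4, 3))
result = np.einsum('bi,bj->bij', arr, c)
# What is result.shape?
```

(4, 4, 3)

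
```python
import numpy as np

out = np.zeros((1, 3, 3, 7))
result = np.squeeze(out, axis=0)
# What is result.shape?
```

(3, 3, 7)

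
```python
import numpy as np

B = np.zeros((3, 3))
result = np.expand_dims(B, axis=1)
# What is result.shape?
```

(3, 1, 3)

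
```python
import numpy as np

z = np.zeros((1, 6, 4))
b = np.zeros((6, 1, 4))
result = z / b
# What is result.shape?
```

(6, 6, 4)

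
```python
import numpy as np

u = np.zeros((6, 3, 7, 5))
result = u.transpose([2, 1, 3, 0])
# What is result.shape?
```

(7, 3, 5, 6)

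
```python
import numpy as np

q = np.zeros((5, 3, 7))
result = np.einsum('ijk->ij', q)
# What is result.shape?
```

(5, 3)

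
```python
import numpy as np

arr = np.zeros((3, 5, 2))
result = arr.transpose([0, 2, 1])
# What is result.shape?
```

(3, 2, 5)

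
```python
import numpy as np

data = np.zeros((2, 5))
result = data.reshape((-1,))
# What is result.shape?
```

(10,)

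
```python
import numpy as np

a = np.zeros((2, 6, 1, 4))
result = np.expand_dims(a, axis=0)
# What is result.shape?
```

(1, 2, 6, 1, 4)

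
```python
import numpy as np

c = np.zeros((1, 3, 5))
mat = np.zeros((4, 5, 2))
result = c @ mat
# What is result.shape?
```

(4, 3, 2)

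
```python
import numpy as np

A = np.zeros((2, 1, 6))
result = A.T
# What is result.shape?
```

(6, 1, 2)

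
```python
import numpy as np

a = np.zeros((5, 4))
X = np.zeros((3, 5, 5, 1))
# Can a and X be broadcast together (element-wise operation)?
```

Yes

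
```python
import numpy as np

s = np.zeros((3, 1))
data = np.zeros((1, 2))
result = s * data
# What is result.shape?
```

(3, 2)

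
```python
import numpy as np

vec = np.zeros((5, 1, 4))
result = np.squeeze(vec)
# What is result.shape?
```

(5, 4)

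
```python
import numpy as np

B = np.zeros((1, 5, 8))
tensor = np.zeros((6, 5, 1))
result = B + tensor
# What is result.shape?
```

(6, 5, 8)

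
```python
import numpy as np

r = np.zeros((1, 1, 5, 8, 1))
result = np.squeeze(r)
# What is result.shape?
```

(5, 8)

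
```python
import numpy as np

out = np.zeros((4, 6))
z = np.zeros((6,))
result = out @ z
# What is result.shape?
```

(4,)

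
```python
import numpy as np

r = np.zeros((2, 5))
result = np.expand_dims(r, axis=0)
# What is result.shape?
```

(1, 2, 5)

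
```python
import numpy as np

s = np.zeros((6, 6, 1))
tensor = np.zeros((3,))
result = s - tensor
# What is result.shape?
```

(6, 6, 3)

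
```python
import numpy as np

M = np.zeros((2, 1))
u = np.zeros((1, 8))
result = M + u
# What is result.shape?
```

(2, 8)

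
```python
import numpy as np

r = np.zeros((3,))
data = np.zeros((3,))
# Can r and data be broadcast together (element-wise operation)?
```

Yes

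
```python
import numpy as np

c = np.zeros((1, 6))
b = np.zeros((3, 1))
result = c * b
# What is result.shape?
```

(3, 6)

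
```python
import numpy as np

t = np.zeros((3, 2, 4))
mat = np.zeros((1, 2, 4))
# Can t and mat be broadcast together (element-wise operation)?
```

Yes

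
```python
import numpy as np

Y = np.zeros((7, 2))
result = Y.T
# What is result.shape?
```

(2, 7)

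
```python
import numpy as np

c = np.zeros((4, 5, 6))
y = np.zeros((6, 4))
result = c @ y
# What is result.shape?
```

(4, 5, 4)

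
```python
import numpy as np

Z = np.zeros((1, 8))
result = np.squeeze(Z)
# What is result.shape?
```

(8,)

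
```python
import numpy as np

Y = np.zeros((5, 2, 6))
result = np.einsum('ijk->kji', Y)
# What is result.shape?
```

(6, 2, 5)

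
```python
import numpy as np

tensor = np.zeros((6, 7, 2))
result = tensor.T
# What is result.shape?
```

(2, 7, 6)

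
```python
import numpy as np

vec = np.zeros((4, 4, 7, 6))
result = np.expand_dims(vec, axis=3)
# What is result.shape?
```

(4, 4, 7, 1, 6)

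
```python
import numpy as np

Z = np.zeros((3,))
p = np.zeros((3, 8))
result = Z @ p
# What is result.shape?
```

(8,)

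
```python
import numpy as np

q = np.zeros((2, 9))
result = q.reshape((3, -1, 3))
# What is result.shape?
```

(3, 2, 3)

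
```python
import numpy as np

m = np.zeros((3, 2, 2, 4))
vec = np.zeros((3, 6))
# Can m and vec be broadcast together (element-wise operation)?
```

No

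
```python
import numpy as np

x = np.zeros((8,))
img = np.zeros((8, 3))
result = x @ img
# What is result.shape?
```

(3,)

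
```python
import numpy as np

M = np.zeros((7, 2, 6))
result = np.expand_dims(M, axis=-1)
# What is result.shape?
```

(7, 2, 6, 1)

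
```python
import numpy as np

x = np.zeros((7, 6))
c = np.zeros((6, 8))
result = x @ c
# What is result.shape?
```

(7, 8)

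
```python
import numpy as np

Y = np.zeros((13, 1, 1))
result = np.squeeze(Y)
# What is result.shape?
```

(13,)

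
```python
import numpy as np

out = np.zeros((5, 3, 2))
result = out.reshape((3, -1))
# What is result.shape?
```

(3, 10)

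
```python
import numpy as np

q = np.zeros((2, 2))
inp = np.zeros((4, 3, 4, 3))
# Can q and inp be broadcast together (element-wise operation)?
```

No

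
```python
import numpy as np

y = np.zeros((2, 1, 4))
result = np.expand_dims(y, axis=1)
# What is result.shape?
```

(2, 1, 1, 4)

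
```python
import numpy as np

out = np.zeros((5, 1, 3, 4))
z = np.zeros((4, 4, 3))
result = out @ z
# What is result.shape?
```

(5, 4, 3, 3)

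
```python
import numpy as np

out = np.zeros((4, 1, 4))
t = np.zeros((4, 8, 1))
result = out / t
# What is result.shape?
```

(4, 8, 4)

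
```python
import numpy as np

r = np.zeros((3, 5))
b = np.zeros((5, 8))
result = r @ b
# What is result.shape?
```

(3, 8)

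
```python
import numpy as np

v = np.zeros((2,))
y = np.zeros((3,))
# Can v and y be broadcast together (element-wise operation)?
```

No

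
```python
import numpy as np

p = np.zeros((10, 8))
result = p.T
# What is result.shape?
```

(8, 10)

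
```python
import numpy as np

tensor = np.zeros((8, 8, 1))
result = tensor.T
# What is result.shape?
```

(1, 8, 8)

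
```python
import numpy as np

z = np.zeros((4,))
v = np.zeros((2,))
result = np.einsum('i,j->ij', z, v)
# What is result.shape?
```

(4, 2)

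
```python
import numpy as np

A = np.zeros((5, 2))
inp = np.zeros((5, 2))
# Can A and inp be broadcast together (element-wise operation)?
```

Yes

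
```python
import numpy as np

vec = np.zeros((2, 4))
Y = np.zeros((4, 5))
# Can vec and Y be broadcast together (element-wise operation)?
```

No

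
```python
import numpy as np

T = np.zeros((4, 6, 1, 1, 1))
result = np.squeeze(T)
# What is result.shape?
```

(4, 6)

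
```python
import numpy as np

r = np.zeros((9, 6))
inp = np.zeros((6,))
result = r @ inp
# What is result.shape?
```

(9,)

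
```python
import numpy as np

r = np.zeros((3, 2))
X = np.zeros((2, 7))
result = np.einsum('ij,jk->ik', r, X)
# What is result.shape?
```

(3, 7)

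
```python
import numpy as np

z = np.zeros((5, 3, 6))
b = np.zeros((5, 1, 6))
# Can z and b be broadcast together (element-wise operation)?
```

Yes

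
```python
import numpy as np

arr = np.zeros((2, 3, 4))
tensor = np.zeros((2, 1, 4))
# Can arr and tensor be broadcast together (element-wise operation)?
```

Yes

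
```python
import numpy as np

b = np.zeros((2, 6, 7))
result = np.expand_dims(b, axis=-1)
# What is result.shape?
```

(2, 6, 7, 1)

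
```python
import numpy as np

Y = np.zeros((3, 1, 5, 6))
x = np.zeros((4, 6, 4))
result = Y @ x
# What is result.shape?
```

(3, 4, 5, 4)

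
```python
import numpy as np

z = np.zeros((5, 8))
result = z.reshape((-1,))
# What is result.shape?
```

(40,)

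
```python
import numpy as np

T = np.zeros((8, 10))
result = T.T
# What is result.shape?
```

(10, 8)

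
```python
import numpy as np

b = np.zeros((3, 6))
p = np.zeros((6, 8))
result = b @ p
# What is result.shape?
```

(3, 8)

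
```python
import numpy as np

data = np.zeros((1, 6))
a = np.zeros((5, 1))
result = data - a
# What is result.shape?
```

(5, 6)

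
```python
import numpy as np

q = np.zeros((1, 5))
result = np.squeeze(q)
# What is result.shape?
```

(5,)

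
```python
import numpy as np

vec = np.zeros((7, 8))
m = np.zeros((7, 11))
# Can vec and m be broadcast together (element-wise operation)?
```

No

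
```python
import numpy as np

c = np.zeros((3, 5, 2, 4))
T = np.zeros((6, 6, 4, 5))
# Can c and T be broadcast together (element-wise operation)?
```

No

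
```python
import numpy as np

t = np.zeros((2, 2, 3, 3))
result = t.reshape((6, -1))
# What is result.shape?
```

(6, 6)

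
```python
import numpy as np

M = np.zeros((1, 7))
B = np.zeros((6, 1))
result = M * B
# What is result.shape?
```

(6, 7)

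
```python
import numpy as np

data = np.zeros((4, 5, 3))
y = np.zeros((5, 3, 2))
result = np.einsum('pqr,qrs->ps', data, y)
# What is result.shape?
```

(4, 2)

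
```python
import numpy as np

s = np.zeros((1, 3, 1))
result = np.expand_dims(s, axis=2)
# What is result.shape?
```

(1, 3, 1, 1)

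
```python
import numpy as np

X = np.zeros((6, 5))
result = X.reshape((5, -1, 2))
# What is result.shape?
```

(5, 3, 2)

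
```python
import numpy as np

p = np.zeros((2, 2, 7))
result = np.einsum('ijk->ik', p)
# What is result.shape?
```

(2, 7)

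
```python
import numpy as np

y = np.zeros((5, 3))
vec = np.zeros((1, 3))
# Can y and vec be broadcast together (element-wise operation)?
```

Yes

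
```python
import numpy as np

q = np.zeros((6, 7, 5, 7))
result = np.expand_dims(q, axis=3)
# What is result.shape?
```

(6, 7, 5, 1, 7)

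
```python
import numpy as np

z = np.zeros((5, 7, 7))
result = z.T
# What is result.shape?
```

(7, 7, 5)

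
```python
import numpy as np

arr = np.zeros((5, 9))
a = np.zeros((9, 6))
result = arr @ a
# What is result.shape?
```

(5, 6)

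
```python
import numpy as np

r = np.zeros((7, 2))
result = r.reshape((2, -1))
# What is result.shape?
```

(2, 7)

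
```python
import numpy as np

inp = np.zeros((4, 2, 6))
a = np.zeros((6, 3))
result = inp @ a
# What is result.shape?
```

(4, 2, 3)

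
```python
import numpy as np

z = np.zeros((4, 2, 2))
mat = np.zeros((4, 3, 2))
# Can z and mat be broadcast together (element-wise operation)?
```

No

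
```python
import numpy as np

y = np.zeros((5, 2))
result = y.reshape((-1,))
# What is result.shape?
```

(10,)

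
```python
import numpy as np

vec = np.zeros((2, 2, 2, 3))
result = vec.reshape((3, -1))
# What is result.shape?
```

(3, 8)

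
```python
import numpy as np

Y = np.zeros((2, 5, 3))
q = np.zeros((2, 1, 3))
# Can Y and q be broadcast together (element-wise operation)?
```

Yes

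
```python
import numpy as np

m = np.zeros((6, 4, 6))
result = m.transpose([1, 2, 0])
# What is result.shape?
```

(4, 6, 6)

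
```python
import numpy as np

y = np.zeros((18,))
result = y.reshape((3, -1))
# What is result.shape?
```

(3, 6)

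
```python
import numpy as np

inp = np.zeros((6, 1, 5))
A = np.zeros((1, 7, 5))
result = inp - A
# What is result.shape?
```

(6, 7, 5)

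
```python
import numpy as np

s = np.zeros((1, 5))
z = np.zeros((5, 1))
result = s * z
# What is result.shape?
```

(5, 5)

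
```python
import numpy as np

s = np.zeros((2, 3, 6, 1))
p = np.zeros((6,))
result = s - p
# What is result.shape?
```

(2, 3, 6, 6)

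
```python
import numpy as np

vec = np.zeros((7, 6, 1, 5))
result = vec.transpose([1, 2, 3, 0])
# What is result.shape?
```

(6, 1, 5, 7)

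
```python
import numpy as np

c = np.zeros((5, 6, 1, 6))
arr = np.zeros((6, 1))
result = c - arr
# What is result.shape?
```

(5, 6, 6, 6)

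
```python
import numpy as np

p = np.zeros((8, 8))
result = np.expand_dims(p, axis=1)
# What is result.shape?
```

(8, 1, 8)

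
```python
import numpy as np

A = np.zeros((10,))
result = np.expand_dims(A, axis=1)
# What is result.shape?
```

(10, 1)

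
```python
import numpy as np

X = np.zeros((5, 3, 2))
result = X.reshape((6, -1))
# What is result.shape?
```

(6, 5)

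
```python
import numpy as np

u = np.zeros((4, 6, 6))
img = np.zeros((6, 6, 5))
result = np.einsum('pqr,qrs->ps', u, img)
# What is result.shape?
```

(4, 5)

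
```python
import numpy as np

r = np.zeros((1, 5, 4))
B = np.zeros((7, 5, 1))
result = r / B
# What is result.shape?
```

(7, 5, 4)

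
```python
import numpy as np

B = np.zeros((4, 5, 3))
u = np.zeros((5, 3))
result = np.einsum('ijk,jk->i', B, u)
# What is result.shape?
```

(4,)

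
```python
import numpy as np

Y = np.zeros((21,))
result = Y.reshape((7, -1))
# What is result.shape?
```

(7, 3)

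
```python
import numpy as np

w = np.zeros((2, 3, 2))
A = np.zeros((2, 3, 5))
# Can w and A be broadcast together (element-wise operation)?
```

No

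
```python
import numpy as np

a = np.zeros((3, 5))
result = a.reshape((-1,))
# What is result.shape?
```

(15,)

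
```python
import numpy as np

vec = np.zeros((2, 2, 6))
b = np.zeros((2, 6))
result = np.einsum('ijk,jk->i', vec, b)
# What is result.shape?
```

(2,)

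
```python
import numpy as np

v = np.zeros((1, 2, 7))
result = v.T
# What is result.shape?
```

(7, 2, 1)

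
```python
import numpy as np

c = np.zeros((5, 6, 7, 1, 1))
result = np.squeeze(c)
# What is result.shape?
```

(5, 6, 7)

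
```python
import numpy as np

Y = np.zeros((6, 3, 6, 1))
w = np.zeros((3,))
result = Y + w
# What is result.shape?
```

(6, 3, 6, 3)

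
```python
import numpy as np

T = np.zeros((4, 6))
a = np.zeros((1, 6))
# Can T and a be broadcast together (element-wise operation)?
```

Yes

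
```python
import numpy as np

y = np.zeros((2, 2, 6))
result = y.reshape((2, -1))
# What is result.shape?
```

(2, 12)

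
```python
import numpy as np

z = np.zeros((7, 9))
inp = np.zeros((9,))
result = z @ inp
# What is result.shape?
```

(7,)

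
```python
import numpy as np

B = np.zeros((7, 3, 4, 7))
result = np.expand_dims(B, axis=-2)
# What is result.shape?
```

(7, 3, 4, 1, 7)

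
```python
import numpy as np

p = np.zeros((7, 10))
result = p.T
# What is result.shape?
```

(10, 7)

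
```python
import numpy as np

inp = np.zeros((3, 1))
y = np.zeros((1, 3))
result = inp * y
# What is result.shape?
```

(3, 3)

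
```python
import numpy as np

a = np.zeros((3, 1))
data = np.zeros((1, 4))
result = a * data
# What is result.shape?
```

(3, 4)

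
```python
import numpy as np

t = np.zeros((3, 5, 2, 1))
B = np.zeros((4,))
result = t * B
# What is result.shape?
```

(3, 5, 2, 4)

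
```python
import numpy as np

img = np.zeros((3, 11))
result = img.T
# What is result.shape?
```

(11, 3)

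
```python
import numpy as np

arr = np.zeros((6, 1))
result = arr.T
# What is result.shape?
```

(1, 6)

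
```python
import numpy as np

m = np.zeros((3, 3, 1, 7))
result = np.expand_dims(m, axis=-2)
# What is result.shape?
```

(3, 3, 1, 1, 7)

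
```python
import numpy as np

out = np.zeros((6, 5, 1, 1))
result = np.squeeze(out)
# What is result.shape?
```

(6, 5)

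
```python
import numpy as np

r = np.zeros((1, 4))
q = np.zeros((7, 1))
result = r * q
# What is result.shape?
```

(7, 4)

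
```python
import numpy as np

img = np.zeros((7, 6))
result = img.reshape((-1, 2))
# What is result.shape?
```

(21, 2)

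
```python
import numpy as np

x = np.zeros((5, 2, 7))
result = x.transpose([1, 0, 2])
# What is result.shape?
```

(2, 5, 7)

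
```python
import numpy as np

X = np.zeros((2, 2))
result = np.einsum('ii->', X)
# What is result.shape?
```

()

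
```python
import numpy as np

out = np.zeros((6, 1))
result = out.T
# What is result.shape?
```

(1, 6)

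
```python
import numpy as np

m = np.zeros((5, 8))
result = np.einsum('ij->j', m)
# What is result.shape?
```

(8,)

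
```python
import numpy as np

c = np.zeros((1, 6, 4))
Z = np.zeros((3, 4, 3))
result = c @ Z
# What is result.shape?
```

(3, 6, 3)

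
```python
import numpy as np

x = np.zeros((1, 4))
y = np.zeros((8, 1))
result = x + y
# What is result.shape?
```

(8, 4)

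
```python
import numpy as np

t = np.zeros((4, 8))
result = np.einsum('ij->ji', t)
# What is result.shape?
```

(8, 4)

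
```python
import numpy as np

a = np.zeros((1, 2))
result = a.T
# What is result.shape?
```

(2, 1)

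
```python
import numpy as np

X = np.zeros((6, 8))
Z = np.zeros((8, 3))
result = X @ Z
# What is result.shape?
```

(6, 3)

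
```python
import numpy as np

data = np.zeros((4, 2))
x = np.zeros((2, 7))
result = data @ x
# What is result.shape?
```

(4, 7)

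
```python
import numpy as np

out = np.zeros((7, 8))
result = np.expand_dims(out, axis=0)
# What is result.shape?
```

(1, 7, 8)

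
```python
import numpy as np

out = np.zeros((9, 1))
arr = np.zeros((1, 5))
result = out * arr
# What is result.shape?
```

(9, 5)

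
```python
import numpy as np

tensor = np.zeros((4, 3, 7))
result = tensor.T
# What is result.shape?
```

(7, 3, 4)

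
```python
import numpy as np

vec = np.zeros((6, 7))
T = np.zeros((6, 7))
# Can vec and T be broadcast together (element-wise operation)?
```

Yes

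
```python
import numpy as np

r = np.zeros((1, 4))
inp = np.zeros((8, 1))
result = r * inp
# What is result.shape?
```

(8, 4)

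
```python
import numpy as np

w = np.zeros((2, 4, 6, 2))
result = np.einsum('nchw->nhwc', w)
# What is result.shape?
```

(2, 6, 2, 4)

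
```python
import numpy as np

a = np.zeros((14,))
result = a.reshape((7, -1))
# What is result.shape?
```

(7, 2)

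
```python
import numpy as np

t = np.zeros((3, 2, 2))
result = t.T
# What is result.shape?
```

(2, 2, 3)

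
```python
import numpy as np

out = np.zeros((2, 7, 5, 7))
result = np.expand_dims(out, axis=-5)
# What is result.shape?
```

(1, 2, 7, 5, 7)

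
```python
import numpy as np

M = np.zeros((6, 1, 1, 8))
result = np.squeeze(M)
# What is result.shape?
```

(6, 8)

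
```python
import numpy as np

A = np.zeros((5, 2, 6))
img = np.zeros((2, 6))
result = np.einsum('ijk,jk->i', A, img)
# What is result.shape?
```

(5,)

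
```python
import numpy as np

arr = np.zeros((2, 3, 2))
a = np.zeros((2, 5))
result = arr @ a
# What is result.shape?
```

(2, 3, 5)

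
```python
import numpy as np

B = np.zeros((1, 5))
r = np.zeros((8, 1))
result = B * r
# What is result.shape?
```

(8, 5)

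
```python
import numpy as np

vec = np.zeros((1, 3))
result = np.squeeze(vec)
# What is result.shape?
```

(3,)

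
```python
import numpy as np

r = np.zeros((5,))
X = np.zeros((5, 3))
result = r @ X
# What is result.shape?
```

(3,)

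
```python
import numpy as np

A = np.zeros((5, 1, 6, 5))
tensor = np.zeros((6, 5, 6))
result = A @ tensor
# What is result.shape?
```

(5, 6, 6, 6)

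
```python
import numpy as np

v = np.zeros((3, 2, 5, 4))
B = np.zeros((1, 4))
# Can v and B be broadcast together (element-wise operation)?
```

Yes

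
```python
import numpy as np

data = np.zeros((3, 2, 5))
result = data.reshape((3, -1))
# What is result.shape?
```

(3, 10)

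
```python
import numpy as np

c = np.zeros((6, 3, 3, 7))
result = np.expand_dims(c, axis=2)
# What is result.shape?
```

(6, 3, 1, 3, 7)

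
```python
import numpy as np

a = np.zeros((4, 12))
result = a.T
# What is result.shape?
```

(12, 4)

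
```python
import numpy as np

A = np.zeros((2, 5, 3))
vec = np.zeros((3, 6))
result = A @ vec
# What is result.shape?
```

(2, 5, 6)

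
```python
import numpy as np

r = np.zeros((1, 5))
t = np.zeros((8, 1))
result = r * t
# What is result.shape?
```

(8, 5)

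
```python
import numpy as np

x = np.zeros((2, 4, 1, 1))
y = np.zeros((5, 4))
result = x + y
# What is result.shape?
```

(2, 4, 5, 4)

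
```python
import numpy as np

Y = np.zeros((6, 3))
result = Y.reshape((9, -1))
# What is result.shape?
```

(9, 2)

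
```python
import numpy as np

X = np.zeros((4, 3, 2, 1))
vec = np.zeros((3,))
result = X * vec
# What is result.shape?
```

(4, 3, 2, 3)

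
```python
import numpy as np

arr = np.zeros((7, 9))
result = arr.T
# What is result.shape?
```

(9, 7)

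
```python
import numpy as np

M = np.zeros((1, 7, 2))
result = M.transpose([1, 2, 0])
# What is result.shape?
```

(7, 2, 1)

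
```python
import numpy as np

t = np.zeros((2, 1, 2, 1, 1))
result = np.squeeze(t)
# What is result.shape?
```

(2, 2)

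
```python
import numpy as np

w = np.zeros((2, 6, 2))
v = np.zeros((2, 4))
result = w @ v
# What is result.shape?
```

(2, 6, 4)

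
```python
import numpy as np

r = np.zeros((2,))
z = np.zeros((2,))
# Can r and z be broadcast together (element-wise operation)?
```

Yes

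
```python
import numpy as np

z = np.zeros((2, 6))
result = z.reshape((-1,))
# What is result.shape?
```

(12,)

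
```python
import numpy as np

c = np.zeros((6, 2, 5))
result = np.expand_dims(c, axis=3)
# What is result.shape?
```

(6, 2, 5, 1)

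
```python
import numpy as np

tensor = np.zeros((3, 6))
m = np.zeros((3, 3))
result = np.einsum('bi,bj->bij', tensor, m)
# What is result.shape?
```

(3, 6, 3)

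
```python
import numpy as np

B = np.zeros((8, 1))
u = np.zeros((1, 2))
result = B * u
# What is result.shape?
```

(8, 2)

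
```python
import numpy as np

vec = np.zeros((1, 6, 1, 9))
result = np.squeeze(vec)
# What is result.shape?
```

(6, 9)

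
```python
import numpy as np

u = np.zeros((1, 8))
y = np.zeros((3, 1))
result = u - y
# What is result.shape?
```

(3, 8)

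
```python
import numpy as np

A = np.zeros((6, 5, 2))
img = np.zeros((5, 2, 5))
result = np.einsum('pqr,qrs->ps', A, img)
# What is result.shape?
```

(6, 5)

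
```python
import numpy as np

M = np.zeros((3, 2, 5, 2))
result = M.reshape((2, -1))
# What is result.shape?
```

(2, 30)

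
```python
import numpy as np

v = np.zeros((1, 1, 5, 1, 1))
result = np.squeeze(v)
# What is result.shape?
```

(5,)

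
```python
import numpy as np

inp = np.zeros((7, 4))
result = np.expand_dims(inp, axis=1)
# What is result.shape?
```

(7, 1, 4)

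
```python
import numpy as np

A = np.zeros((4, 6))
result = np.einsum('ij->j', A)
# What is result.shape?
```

(6,)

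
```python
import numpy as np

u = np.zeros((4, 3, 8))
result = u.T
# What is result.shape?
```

(8, 3, 4)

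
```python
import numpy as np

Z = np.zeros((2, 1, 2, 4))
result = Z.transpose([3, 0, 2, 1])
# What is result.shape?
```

(4, 2, 2, 1)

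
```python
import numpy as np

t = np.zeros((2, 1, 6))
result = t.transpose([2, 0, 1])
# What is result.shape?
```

(6, 2, 1)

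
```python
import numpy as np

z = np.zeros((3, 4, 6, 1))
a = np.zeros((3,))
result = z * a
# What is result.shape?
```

(3, 4, 6, 3)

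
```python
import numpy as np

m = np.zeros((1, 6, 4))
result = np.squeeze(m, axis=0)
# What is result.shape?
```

(6, 4)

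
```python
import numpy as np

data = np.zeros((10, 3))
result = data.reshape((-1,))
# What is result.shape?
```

(30,)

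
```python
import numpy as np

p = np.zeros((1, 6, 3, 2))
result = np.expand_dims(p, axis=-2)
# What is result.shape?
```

(1, 6, 3, 1, 2)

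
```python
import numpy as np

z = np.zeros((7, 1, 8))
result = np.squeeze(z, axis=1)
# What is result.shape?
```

(7, 8)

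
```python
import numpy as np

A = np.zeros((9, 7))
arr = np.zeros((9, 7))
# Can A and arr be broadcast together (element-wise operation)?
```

Yes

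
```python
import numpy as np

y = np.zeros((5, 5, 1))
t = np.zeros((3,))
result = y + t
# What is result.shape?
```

(5, 5, 3)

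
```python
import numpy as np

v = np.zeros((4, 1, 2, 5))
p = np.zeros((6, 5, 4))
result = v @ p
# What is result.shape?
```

(4, 6, 2, 4)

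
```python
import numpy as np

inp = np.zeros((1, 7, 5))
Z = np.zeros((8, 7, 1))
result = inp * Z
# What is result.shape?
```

(8, 7, 5)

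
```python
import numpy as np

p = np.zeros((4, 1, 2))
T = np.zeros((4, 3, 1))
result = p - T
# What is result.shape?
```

(4, 3, 2)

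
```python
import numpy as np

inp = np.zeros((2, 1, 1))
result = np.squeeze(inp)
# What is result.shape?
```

(2,)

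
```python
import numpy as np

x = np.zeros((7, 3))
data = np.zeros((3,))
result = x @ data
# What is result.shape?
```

(7,)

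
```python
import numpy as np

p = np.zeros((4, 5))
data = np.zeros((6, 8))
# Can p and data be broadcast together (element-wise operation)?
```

No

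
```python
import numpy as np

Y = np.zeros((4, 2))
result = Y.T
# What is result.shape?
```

(2, 4)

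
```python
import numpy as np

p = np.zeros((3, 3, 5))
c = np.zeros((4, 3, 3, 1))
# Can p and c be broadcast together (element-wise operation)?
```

Yes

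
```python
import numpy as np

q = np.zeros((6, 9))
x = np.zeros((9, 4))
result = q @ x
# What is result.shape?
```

(6, 4)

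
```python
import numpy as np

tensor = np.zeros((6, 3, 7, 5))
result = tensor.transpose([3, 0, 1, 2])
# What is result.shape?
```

(5, 6, 3, 7)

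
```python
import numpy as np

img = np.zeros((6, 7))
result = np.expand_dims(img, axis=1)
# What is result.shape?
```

(6, 1, 7)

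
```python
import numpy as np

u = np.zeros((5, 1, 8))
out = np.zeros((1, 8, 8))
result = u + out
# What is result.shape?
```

(5, 8, 8)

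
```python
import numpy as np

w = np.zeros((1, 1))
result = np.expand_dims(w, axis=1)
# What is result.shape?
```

(1, 1, 1)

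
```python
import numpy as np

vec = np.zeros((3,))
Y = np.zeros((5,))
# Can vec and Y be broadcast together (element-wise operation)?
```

No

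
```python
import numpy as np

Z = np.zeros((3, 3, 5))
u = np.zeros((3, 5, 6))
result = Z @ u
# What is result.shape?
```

(3, 3, 6)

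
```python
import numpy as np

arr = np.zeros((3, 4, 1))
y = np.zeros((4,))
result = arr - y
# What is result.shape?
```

(3, 4, 4)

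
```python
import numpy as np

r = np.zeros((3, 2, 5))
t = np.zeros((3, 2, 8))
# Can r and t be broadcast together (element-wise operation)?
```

No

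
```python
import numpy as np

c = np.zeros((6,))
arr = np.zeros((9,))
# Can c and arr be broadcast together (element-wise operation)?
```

No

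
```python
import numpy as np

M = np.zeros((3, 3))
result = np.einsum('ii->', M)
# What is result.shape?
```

()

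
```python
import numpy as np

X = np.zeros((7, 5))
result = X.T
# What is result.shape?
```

(5, 7)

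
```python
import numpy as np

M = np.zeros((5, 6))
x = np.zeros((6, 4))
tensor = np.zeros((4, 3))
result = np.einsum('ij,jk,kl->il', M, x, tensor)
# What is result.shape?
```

(5, 3)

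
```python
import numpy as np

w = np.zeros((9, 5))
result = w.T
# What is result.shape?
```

(5, 9)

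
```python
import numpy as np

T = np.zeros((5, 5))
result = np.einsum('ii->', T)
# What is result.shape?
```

()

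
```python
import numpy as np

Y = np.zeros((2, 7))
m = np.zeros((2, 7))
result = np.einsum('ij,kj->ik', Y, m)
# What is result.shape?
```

(2, 2)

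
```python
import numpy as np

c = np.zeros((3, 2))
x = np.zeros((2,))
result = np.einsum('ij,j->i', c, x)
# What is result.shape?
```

(3,)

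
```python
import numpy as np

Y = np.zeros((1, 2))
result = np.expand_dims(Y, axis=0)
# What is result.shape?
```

(1, 1, 2)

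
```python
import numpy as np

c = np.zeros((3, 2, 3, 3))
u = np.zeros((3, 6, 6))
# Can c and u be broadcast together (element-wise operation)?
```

No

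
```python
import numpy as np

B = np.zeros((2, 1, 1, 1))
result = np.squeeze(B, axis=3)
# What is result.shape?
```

(2, 1, 1)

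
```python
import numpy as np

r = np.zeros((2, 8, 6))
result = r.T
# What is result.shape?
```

(6, 8, 2)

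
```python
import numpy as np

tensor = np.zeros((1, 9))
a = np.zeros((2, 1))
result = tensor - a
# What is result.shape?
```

(2, 9)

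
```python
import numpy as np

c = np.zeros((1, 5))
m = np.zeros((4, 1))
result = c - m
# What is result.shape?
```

(4, 5)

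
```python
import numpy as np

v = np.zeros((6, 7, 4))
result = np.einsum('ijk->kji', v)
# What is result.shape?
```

(4, 7, 6)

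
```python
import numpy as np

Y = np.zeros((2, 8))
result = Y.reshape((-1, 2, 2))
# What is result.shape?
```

(4, 2, 2)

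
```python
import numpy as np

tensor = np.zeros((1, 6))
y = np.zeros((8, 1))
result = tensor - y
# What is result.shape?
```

(8, 6)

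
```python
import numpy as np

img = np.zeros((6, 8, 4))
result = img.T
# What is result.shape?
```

(4, 8, 6)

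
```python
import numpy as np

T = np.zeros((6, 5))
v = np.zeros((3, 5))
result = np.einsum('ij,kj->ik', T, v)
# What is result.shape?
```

(6, 3)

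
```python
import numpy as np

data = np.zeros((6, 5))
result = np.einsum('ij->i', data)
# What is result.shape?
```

(6,)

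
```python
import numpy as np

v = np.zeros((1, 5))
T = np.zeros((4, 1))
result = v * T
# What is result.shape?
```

(4, 5)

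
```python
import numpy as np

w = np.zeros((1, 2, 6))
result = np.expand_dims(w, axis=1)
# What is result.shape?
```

(1, 1, 2, 6)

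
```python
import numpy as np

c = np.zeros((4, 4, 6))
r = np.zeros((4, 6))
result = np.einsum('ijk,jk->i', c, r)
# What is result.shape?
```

(4,)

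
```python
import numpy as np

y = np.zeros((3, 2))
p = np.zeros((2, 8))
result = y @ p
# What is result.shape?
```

(3, 8)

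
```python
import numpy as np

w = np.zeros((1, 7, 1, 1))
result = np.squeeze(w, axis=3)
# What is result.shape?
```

(1, 7, 1)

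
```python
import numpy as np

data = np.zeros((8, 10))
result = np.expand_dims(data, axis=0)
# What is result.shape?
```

(1, 8, 10)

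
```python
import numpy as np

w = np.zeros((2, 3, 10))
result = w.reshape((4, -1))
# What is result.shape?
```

(4, 15)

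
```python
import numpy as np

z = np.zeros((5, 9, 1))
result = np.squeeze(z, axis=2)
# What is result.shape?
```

(5, 9)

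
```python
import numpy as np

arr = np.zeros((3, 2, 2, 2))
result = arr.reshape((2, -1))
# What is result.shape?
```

(2, 12)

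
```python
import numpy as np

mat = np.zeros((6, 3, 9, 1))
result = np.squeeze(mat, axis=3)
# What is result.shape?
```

(6, 3, 9)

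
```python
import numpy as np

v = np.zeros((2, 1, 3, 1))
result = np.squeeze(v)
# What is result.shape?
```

(2, 3)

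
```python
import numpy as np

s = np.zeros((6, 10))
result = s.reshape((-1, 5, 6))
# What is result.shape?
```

(2, 5, 6)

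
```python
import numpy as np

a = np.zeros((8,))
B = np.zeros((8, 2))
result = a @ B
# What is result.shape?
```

(2,)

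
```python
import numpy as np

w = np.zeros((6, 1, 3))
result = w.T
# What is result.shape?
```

(3, 1, 6)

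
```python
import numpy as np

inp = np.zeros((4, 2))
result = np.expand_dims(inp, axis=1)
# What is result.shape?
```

(4, 1, 2)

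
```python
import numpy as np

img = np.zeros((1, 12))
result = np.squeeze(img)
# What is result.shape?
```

(12,)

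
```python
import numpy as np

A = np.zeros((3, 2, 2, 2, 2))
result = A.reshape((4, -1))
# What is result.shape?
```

(4, 12)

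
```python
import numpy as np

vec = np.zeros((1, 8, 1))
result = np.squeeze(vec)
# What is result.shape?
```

(8,)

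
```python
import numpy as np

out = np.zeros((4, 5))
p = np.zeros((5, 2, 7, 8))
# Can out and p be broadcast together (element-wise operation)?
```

No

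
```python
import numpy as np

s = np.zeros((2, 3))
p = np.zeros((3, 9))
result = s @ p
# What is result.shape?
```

(2, 9)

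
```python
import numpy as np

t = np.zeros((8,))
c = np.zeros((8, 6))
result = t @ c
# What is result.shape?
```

(6,)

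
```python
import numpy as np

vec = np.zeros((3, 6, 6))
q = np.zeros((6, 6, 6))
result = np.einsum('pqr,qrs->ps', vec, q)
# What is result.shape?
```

(3, 6)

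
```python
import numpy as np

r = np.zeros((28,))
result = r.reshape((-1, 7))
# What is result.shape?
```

(4, 7)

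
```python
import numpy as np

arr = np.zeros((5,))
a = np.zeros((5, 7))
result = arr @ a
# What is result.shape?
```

(7,)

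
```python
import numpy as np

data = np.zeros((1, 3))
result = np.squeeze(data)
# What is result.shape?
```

(3,)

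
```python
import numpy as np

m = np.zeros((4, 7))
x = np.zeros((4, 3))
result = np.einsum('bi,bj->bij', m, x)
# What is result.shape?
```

(4, 7, 3)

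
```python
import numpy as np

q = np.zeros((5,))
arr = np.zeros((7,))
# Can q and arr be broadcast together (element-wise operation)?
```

No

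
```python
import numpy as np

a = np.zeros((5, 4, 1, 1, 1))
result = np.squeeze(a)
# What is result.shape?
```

(5, 4)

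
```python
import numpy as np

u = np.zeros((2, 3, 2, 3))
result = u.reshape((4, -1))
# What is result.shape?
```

(4, 9)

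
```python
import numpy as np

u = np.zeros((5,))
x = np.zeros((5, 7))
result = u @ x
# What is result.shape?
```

(7,)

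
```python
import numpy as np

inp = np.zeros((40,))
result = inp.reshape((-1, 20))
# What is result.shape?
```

(2, 20)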